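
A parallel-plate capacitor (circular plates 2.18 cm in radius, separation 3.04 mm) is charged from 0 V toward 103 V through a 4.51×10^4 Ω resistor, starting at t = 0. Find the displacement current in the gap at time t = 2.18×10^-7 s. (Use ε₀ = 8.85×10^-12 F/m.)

With C = ε₀A/d = (8.85×10^-12)(1.493×10^-3)/(3.04×10^-3) = 4.346×10^-12 F, the time constant is τ = RC = 1.960×10^-7 s, so t/τ = 1.112 and e^(−t/τ) = 0.3289.
I_d = I_cond = (V₀/R) e^(−t/τ) = (2.284×10^-3)(0.3289) = 7.51×10^-4 A.

7.51×10^-4 A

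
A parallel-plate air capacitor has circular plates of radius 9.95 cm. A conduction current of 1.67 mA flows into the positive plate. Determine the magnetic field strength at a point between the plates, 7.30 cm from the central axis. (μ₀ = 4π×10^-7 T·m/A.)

No conduction current crosses the gap, so I_d there equals the 1.67×10^-3 A in the leads.
∮B·dl = μ₀ I_d,enc with I_d,enc = I_d r²/R² = 8.989×10^-4 A; so B = μ₀ I_d,enc/(2πr) = 2.46×10^-9 T.

2.46×10^-9 T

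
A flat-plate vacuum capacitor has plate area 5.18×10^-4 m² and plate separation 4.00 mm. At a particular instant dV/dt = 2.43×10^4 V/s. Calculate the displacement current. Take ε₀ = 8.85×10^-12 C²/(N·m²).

E = V/d so dE/dt = (dV/dt)/d = 6.075×10^6 V/(m·s), and I_d = ε₀ A dE/dt = (8.85×10^-12)(5.18×10^-4)(6.075×10^6) = 2.78×10^-8 A.

2.78×10^-8 A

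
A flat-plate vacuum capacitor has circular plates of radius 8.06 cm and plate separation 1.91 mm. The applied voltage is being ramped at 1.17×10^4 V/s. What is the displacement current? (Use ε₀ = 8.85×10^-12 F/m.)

The displacement current equals the charging current C dV/dt. With C = ε₀A/d = (8.85×10^-12)(0.02041)/(1.91×10^-3) = 9.457×10^-11 F, I_d = (9.457×10^-11)(1.17×10^4) = 1.11×10^-6 A.

1.11×10^-6 A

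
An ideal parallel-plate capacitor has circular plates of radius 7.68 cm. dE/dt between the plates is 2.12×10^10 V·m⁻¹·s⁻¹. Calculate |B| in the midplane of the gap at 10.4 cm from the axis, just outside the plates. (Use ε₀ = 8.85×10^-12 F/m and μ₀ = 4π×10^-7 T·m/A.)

I_d = ε₀ dΦ_E/dt = ε₀ πR² (dE/dt) = (8.85×10^-12)(0.01853)(2.12×10^10) = 3.477×10^-3 A through the full plate area.
Outside the plates the loop encloses all of I_d, so B·2πr = μ₀ I_d and B = 6.69×10^-9 T.

6.69×10^-9 T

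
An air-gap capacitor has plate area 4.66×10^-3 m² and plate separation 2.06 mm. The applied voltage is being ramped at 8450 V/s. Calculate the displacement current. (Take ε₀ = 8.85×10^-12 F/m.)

C = ε₀A/d = (8.85×10^-12)(4.66×10^-3)/(2.06×10^-3) = 2.002×10^-11 F.
I_d = C dV/dt = (2.002×10^-11)(8450) = 1.69×10^-7 A.

1.69×10^-7 A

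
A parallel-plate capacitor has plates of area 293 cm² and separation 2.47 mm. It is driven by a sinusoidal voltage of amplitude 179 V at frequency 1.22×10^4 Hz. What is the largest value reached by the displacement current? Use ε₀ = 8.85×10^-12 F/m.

C = ε₀A/d = (8.85×10^-12)(0.0293)/(2.47×10^-3) = 1.050×10^-10 F; ω = 2πf = 7.665×10^4 rad/s.
I_d = C dV/dt, so |I_d|_max = C V₀ ω = (1.050×10^-10)(179)(7.665×10^4) = 1.44×10^-3 A.

1.44×10^-3 A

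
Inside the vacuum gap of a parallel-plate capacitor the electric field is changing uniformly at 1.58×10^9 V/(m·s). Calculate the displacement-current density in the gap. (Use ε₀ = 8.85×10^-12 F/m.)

0.0140 A/m²

The displacement-current density is ε₀ ∂E/∂t = (8.85×10^-12)(1.58×10^9) = 0.0140 A/m².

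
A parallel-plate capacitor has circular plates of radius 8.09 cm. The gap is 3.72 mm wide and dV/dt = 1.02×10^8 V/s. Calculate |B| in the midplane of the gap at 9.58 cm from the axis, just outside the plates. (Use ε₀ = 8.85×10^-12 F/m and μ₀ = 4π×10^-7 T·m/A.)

With E = V/d, dE/dt = 2.742×10^10 V/(m·s) and πR² = 0.02056 m², giving I_d = ε₀ πR² dE/dt = 4.989×10^-3 A.
For r ≥ R the full I_d is enclosed: B = μ₀ I_d/(2πr) = (4π×10^-7)(4.989×10^-3)/(2π·0.0958) = 1.04×10^-8 T.

1.04×10^-8 T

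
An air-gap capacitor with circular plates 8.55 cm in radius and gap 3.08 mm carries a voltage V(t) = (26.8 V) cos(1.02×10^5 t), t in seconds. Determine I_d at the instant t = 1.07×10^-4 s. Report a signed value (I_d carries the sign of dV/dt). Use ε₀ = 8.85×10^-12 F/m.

dE/dt = (V₀ω/d)·−sin(ωt) with ωt = 10.914 rad: (26.8)(1.02×10^5)(0.9967)/(3.08×10^-3) = 8.846×10^8 V/(m·s).
I_d = ε₀ A dE/dt = (8.85×10^-12)(0.02297)(8.846×10^8) = 1.80×10^-4 A.

1.80×10^-4 A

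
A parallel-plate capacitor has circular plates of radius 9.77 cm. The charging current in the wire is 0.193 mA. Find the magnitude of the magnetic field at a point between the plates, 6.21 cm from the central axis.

By continuity the displacement current in the gap matches the conduction current: I_d = 1.93×10^-4 A.
∮B·dl = μ₀ I_d,enc with I_d,enc = I_d r²/R² = 7.797×10^-5 A; so B = μ₀ I_d,enc/(2πr) = 2.51×10^-10 T.

2.51×10^-10 T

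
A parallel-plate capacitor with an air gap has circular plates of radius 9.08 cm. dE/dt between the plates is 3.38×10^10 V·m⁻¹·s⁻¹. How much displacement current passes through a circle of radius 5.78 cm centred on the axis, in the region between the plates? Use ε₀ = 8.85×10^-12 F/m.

Total displacement current: I_d = ε₀(πR²)(dE/dt) = (8.85×10^-12)(0.02590)(3.38×10^10) = 7.747×10^-3 A.
Through an area πr² the displacement current is I_d·(πr²/πR²) = I_d (r/R)² = 3.14×10^-3 A.

3.14×10^-3 A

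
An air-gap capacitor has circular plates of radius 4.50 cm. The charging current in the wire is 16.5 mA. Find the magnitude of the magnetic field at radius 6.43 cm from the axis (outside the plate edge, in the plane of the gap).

By continuity the displacement current in the gap matches the conduction current: I_d = 0.0165 A.
With r > R the enclosed displacement current is the full I_d; B = μ₀ I_d / (2πr) = 5.13×10^-8 T.

5.13×10^-8 T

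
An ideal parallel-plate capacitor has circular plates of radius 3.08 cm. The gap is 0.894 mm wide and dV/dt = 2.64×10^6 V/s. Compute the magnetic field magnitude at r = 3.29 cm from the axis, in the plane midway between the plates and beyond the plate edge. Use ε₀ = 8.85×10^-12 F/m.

4.73×10^-10 T

dE/dt = (dV/dt)/d = 2.953×10^9 V/(m·s); I_d = ε₀(πR²)(dE/dt) = (8.85×10^-12)(2.980×10^-3)(2.953×10^9) = 7.788×10^-5 A.
For r ≥ R the full I_d is enclosed: B = μ₀ I_d/(2πr) = (4π×10^-7)(7.788×10^-5)/(2π·0.0329) = 4.73×10^-10 T.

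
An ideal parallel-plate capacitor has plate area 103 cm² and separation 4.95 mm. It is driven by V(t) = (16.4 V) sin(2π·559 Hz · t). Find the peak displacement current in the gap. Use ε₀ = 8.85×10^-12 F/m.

1.06×10^-6 A

(dE/dt)_max = V₀ω/d = 1.164×10^7 V/(m·s); ω = 2πf = 3512 rad/s.
I_d,max = ε₀ A (dE/dt)_max = (8.85×10^-12)(0.0103)(1.164×10^7) = 1.06×10^-6 A.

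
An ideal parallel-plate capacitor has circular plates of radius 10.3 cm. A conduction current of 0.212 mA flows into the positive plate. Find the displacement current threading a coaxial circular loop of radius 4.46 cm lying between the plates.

3.97×10^-5 A

Between the plates the displacement current equals the wire current: I_d = 0.212 mA = 2.12×10^-4 A.
The field is uniform, so I_d,enc = I_d (r/R)² = (2.12×10^-4)(4.46/10.3)² = 3.97×10^-5 A.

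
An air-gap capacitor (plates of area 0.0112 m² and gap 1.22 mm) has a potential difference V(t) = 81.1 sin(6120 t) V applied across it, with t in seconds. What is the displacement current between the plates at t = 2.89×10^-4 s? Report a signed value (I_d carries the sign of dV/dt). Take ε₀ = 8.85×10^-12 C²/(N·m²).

-7.93×10^-6 A

dV/dt = (81.1)(6120)·cos(1.76868) = -9.758×10^4 V/s.
I_d = C dV/dt with C = ε₀A/d = (8.85×10^-12)(0.0112)/(1.22×10^-3) = 8.125×10^-11 F, so I_d = (8.125×10^-11)(-9.758×10^4) = -7.93×10^-6 A.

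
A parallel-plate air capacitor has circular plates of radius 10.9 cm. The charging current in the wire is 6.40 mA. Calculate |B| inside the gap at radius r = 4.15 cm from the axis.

No conduction current crosses the gap, so I_d there equals the 6.40×10^-3 A in the leads.
An Ampèrian loop of radius r encloses a fraction (r/R)² of I_d. Then B·2πr = μ₀ I_d (r/R)², giving B = μ₀ I_d r/(2πR²) = 4.47×10^-9 T.

4.47×10^-9 T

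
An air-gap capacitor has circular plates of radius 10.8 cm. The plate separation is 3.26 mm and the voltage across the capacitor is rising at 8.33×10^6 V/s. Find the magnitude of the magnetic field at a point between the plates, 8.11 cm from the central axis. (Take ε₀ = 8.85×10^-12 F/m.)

1.15×10^-9 T

I_d = C dV/dt with C = ε₀πR²/d = 9.947×10^-11 F, so I_d = (9.947×10^-11)(8.33×10^6) = 8.286×10^-4 A.
An Ampèrian loop of radius r encloses a fraction (r/R)² of I_d. Then B·2πr = μ₀ I_d (r/R)², giving B = μ₀ I_d r/(2πR²) = 1.15×10^-9 T.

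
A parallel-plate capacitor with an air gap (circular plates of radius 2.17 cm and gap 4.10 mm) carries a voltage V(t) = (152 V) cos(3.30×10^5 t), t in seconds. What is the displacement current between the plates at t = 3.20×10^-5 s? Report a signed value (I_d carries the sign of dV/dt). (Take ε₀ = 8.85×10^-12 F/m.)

C = ε₀A/d = (8.85×10^-12)(1.479×10^-3)/(4.10×10^-3) = 3.192×10^-12 F. dV/dt = V₀ω·−sin(ωt); at ωt = 10.56 rad this factor is 0.9066.
I_d = C dV/dt = (3.192×10^-12)(152)(3.30×10^5)(0.9066) = 1.45×10^-4 A.

1.45×10^-4 A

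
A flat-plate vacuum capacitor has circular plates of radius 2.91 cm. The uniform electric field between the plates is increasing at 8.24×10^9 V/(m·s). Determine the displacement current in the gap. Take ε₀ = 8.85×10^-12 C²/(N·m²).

I_d = ε₀ A (dE/dt) = (8.85×10^-12)(2.660×10^-3 m²)(8.24×10^9) = 1.94×10^-4 A.

1.94×10^-4 A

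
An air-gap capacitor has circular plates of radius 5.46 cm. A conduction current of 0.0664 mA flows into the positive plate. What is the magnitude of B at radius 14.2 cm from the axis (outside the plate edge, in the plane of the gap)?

Between the plates the displacement current equals the wire current: I_d = 0.0664 mA = 6.64×10^-5 A.
With r > R the enclosed displacement current is the full I_d; B = μ₀ I_d / (2πr) = 9.35×10^-11 T.

9.35×10^-11 T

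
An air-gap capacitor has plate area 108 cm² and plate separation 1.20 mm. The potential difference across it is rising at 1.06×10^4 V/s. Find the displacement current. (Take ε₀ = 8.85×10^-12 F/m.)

E = V/d so dE/dt = (dV/dt)/d = 8.833×10^6 V/(m·s), and I_d = ε₀ A dE/dt = (8.85×10^-12)(0.0108)(8.833×10^6) = 8.44×10^-7 A.

8.44×10^-7 A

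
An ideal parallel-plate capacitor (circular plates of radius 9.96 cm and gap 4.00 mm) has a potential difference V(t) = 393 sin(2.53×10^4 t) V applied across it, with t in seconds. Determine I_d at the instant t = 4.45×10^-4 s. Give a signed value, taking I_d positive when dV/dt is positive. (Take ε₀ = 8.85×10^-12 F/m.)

C = ε₀A/d = (8.85×10^-12)(0.03117)/(4.00×10^-3) = 6.896×10^-11 F. dV/dt = V₀ω·cos(ωt); at ωt = 11.2585 rad this factor is 0.2599.
I_d = C dV/dt = (6.896×10^-11)(393)(2.53×10^4)(0.2599) = 1.78×10^-4 A.

1.78×10^-4 A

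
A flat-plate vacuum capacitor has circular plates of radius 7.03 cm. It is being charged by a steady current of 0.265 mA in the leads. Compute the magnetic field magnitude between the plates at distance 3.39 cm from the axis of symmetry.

Between the plates the displacement current equals the wire current: I_d = 0.265 mA = 2.65×10^-4 A.
∮B·dl = μ₀ I_d,enc with I_d,enc = I_d r²/R² = 6.162×10^-5 A; so B = μ₀ I_d,enc/(2πr) = 3.64×10^-10 T.

3.64×10^-10 T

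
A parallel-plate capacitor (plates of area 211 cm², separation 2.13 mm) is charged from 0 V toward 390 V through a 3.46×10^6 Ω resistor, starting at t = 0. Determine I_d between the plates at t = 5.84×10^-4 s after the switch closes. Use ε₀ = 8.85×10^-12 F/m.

C = ε₀A/d = (8.85×10^-12)(0.0211)/(2.13×10^-3) = 8.767×10^-11 F, so τ = RC = 3.033×10^-4 s.
The conduction current is I(t) = (V₀/R) e^(−t/τ), and the displacement current between the plates equals it.
t/τ = 1.925; I_d = (390/3.46×10^6) · e^(−1.925) = (1.127×10^-4)(0.1459) = 1.64×10^-5 A.

1.64×10^-5 A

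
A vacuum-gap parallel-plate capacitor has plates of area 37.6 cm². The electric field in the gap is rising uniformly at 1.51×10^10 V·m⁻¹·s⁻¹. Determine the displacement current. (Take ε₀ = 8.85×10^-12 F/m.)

5.02×10^-4 A

I_d = ε₀ A (dE/dt) = (8.85×10^-12)(3.76×10^-3 m²)(1.51×10^10) = 5.02×10^-4 A.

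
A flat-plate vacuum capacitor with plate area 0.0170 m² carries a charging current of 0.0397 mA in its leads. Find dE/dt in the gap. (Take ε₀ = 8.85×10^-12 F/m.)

The displacement current between the plates equals the conduction current, I_d = 0.0397 mA.
Since I_d = ε₀ A dE/dt, dE/dt = I_d/(ε₀A) = (3.97×10^-5)/((8.85×10^-12)(0.0170)) = 2.64×10^8 V/(m·s).

2.64×10^8 V/(m·s)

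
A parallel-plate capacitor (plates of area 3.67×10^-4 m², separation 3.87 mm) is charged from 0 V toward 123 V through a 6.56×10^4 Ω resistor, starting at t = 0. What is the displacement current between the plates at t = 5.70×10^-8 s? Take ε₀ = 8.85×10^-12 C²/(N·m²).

6.66×10^-4 A

C = ε₀A/d = (8.85×10^-12)(3.67×10^-4)/(3.87×10^-3) = 8.393×10^-13 F and τ = RC = 5.506×10^-8 s. I_d in the gap equals the RC charging current.
I_d(t) = (V₀/R) e^(−t/τ) = 1.875×10^-3 · e^(−1.035) = 6.66×10^-4 A.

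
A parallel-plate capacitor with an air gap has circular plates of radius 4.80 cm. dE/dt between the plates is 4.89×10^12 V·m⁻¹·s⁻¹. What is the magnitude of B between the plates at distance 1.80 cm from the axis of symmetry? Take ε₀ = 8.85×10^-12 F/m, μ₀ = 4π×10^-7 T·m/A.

Total displacement current: I_d = ε₀(πR²)(dE/dt) = (8.85×10^-12)(7.238×10^-3)(4.89×10^12) = 0.3132 A.
∮B·dl = μ₀ I_d,enc with I_d,enc = I_d r²/R² = 0.04404 A; so B = μ₀ I_d,enc/(2πr) = 4.89×10^-7 T.

4.89×10^-7 T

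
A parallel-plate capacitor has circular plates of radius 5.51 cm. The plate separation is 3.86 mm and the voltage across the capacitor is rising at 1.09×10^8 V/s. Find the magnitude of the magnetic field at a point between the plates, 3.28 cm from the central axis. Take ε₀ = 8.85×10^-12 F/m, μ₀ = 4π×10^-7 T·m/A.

5.15×10^-9 T

dE/dt = (dV/dt)/d = 2.824×10^10 V/(m·s); I_d = ε₀(πR²)(dE/dt) = (8.85×10^-12)(9.538×10^-3)(2.824×10^10) = 2.384×10^-3 A.
An Ampèrian loop of radius r encloses a fraction (r/R)² of I_d. Then B·2πr = μ₀ I_d (r/R)², giving B = μ₀ I_d r/(2πR²) = 5.15×10^-9 T.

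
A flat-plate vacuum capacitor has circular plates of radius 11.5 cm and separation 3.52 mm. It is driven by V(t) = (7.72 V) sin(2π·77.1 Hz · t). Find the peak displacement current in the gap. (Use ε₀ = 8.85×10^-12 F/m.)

The displacement current equals the conduction current C dV/dt, which peaks at C V₀ ω.
With C = ε₀A/d = (8.85×10^-12)(0.04155)/(3.52×10^-3) = 1.045×10^-10 F and ω = 2πf = 484.4 rad/s, I_d,max = (1.045×10^-10)(7.72)(484.4) = 3.91×10^-7 A.

3.91×10^-7 A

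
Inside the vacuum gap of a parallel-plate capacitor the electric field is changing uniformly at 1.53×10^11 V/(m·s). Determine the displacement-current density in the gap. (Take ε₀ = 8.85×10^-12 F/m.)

1.35 A/m²

J_d = ε₀ ∂E/∂t, so J_d = 1.35 A/m².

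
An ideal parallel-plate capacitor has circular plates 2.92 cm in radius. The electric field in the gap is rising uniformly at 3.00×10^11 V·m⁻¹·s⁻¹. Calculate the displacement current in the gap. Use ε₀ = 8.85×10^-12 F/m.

7.11×10^-3 A

With a uniform field, Φ_E = EA, so I_d = ε₀ A dE/dt = 7.11×10^-3 A.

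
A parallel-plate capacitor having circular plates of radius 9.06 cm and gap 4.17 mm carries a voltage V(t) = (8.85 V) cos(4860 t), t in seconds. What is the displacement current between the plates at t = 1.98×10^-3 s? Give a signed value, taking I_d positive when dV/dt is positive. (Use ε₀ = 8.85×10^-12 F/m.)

4.63×10^-7 A

dE/dt = (V₀ω/d)·−sin(ωt) with ωt = 9.6228 rad: (8.85)(4860)(0.1967)/(4.17×10^-3) = 2.029×10^6 V/(m·s).
I_d = ε₀ A dE/dt = (8.85×10^-12)(0.02579)(2.029×10^6) = 4.63×10^-7 A.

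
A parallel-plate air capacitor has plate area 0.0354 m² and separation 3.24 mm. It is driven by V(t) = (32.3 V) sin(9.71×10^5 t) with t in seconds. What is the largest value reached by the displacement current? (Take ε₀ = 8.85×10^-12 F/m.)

3.03×10^-3 A

(dE/dt)_max = V₀ω/d = 9.680×10^9 V/(m·s); ω = 9.71×10^5 rad/s.
I_d,max = ε₀ A (dE/dt)_max = (8.85×10^-12)(0.0354)(9.680×10^9) = 3.03×10^-3 A.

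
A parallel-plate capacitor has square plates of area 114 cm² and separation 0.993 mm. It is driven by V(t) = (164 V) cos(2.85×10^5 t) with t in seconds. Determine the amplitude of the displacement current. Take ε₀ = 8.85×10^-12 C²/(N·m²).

4.75×10^-3 A

(dE/dt)_max = V₀ω/d = 4.707×10^10 V/(m·s); ω = 2.85×10^5 rad/s.
I_d,max = ε₀ A (dE/dt)_max = (8.85×10^-12)(0.0114)(4.707×10^10) = 4.75×10^-3 A.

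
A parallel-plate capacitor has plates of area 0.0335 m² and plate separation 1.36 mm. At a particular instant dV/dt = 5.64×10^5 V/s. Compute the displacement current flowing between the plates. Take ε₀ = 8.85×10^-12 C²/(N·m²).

C = ε₀A/d = (8.85×10^-12)(0.0335)/(1.36×10^-3) = 2.180×10^-10 F.
I_d = C dV/dt = (2.180×10^-10)(5.64×10^5) = 1.23×10^-4 A.

1.23×10^-4 A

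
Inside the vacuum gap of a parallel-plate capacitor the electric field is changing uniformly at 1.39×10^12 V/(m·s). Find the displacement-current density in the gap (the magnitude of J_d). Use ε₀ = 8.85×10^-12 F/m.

J_d = ε₀ dE/dt = (8.85×10^-12)(1.39×10^12) = 12.3 A/m².

12.3 A/m²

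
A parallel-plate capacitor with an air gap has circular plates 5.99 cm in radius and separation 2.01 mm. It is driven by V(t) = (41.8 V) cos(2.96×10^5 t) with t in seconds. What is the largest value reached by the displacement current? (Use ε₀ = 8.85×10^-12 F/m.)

6.14×10^-4 A

The displacement current equals the conduction current C dV/dt, which peaks at C V₀ ω.
With C = ε₀A/d = (8.85×10^-12)(0.01127)/(2.01×10^-3) = 4.962×10^-11 F and ω = 2.96×10^5 rad/s, I_d,max = (4.962×10^-11)(41.8)(2.96×10^5) = 6.14×10^-4 A.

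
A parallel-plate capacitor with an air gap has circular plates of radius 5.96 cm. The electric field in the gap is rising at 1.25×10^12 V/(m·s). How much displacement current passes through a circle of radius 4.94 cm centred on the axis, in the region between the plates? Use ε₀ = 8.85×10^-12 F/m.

I_d = ε₀ dΦ_E/dt = ε₀ πR² (dE/dt) = (8.85×10^-12)(0.01116)(1.25×10^12) = 0.1235 A through the full plate area.
Through an area πr² the displacement current is I_d·(πr²/πR²) = I_d (r/R)² = 0.0848 A.

0.0848 A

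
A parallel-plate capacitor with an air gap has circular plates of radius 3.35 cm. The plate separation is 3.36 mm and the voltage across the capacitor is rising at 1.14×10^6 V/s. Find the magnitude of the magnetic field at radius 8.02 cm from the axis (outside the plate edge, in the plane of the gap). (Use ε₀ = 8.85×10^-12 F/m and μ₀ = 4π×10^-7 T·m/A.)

2.64×10^-11 T

With E = V/d, dE/dt = 3.393×10^8 V/(m·s) and πR² = 3.526×10^-3 m², giving I_d = ε₀ πR² dE/dt = 1.059×10^-5 A.
With r > R the enclosed displacement current is the full I_d; B = μ₀ I_d / (2πr) = 2.64×10^-11 T.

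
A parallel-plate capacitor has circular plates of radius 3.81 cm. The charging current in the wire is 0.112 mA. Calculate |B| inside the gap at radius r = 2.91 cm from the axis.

4.49×10^-10 T

By continuity the displacement current in the gap matches the conduction current: I_d = 1.12×10^-4 A.
For r < R the Ampère–Maxwell law gives B(2πr) = μ₀ I_d (r²/R²), so B = μ₀ I_d r/(2πR²) = (4π×10^-7)(1.12×10^-4)(0.0291)/(2π·0.0381²) = 4.49×10^-10 T.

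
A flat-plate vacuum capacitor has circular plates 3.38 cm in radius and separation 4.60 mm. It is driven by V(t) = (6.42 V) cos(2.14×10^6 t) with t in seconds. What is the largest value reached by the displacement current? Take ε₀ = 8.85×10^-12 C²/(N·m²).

9.49×10^-5 A

C = ε₀A/d = (8.85×10^-12)(3.589×10^-3)/(4.60×10^-3) = 6.905×10^-12 F; ω = 2.14×10^6 rad/s.
I_d = C dV/dt, so |I_d|_max = C V₀ ω = (6.905×10^-12)(6.42)(2.14×10^6) = 9.49×10^-5 A.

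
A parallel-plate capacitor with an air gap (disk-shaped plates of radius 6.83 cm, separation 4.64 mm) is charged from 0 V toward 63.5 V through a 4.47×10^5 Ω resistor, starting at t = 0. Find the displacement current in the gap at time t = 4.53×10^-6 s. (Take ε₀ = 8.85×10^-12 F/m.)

C = ε₀A/d = (8.85×10^-12)(0.01466)/(4.64×10^-3) = 2.796×10^-11 F and τ = RC = 1.250×10^-5 s. I_d in the gap equals the RC charging current.
I_d(t) = (V₀/R) e^(−t/τ) = 1.421×10^-4 · e^(−0.3624) = 9.89×10^-5 A.

9.89×10^-5 A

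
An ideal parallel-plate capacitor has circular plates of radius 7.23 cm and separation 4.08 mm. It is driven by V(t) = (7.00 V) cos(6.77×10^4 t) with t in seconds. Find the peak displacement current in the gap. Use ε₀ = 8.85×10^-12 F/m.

1.69×10^-5 A

The displacement current equals the conduction current C dV/dt, which peaks at C V₀ ω.
With C = ε₀A/d = (8.85×10^-12)(0.01642)/(4.08×10^-3) = 3.562×10^-11 F and ω = 6.77×10^4 rad/s, I_d,max = (3.562×10^-11)(7.00)(6.77×10^4) = 1.69×10^-5 A.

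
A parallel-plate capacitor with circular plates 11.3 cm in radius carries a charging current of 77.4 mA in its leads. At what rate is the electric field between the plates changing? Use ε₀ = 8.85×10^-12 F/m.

By continuity, I_d in the gap equals the 77.4 mA flowing in the wire.
Then dE/dt = I_d/(ε₀A) = 2.18×10^11 V/(m·s).

2.18×10^11 V/(m·s)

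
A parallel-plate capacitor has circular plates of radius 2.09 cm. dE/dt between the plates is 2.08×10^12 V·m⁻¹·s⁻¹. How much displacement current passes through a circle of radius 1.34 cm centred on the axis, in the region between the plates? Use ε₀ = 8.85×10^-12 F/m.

I_d = ε₀ dΦ_E/dt = ε₀ πR² (dE/dt) = (8.85×10^-12)(1.372×10^-3)(2.08×10^12) = 0.02526 A through the full plate area.
Since J_d is uniform, the enclosed fraction is (r/R)² = 0.4111, giving I_d,enc = 0.0104 A.

0.0104 A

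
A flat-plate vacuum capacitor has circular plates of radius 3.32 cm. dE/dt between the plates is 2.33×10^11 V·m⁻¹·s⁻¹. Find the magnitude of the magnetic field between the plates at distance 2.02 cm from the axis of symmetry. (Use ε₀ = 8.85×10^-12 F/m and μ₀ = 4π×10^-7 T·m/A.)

I_d = ε₀ dΦ_E/dt = ε₀ πR² (dE/dt) = (8.85×10^-12)(3.463×10^-3)(2.33×10^11) = 7.141×10^-3 A through the full plate area.
∮B·dl = μ₀ I_d,enc with I_d,enc = I_d r²/R² = 2.644×10^-3 A; so B = μ₀ I_d,enc/(2πr) = 2.62×10^-8 T.

2.62×10^-8 T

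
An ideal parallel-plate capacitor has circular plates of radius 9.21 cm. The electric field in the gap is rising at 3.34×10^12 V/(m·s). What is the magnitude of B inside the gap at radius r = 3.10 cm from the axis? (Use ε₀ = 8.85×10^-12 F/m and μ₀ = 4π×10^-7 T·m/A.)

5.76×10^-7 T

Total displacement current: I_d = ε₀(πR²)(dE/dt) = (8.85×10^-12)(0.02665)(3.34×10^12) = 0.7877 A.
For r < R the Ampère–Maxwell law gives B(2πr) = μ₀ I_d (r²/R²), so B = μ₀ I_d r/(2πR²) = (4π×10^-7)(0.7877)(0.0310)/(2π·0.0921²) = 5.76×10^-7 T.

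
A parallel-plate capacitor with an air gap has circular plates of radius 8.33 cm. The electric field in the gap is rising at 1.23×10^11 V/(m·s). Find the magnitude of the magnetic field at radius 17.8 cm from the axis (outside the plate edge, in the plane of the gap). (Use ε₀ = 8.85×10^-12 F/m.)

I_d = ε₀ dΦ_E/dt = ε₀ πR² (dE/dt) = (8.85×10^-12)(0.02180)(1.23×10^11) = 0.02373 A through the full plate area.
Outside the plates the loop encloses all of I_d, so B·2πr = μ₀ I_d and B = 2.67×10^-8 T.

2.67×10^-8 T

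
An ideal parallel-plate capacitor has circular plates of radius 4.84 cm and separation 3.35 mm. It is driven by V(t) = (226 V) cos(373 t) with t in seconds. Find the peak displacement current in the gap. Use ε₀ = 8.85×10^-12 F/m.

(dE/dt)_max = V₀ω/d = 2.516×10^7 V/(m·s); ω = 373 rad/s.
I_d,max = ε₀ A (dE/dt)_max = (8.85×10^-12)(7.359×10^-3)(2.516×10^7) = 1.64×10^-6 A.

1.64×10^-6 A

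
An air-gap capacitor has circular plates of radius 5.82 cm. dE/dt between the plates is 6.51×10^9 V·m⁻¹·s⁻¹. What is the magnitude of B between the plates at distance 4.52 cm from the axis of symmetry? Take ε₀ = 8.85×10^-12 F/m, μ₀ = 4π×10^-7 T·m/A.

Through the whole plate area (πR² = 0.01064 m²), I_d = ε₀ πR² dE/dt = 6.130×10^-4 A.
For r < R the Ampère–Maxwell law gives B(2πr) = μ₀ I_d (r²/R²), so B = μ₀ I_d r/(2πR²) = (4π×10^-7)(6.130×10^-4)(0.0452)/(2π·0.0582²) = 1.64×10^-9 T.

1.64×10^-9 T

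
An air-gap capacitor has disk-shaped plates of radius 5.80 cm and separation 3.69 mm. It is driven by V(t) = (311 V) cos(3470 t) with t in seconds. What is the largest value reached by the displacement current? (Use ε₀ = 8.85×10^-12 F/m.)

2.74×10^-5 A

The displacement current equals the conduction current C dV/dt, which peaks at C V₀ ω.
With C = ε₀A/d = (8.85×10^-12)(0.01057)/(3.69×10^-3) = 2.535×10^-11 F and ω = 3470 rad/s, I_d,max = (2.535×10^-11)(311)(3470) = 2.74×10^-5 A.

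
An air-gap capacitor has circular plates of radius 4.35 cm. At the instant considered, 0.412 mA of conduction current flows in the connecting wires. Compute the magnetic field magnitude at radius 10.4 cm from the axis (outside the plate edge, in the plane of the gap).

7.92×10^-10 T

By continuity the displacement current in the gap matches the conduction current: I_d = 4.12×10^-4 A.
Outside the plates the loop encloses all of I_d, so B·2πr = μ₀ I_d and B = 7.92×10^-10 T.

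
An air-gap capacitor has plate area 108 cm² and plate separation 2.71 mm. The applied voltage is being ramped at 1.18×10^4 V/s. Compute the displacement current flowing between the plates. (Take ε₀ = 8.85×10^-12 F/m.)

The displacement current equals the charging current C dV/dt. With C = ε₀A/d = (8.85×10^-12)(0.0108)/(2.71×10^-3) = 3.527×10^-11 F, I_d = (3.527×10^-11)(1.18×10^4) = 4.16×10^-7 A.

4.16×10^-7 A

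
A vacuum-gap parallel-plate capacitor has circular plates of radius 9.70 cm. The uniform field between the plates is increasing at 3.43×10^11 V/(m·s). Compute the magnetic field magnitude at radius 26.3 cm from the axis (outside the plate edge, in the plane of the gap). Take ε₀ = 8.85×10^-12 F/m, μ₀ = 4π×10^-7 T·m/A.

I_d = ε₀ dΦ_E/dt = ε₀ πR² (dE/dt) = (8.85×10^-12)(0.02956)(3.43×10^11) = 0.08973 A through the full plate area.
For r ≥ R the full I_d is enclosed: B = μ₀ I_d/(2πr) = (4π×10^-7)(0.08973)/(2π·0.263) = 6.82×10^-8 T.

6.82×10^-8 T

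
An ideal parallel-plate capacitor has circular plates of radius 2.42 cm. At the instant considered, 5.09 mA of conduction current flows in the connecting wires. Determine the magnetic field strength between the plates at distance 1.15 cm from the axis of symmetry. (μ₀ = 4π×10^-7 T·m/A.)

2.00×10^-8 T

Between the plates the displacement current equals the wire current: I_d = 5.09 mA = 5.09×10^-3 A.
∮B·dl = μ₀ I_d,enc with I_d,enc = I_d r²/R² = 1.149×10^-3 A; so B = μ₀ I_d,enc/(2πr) = 2.00×10^-8 T.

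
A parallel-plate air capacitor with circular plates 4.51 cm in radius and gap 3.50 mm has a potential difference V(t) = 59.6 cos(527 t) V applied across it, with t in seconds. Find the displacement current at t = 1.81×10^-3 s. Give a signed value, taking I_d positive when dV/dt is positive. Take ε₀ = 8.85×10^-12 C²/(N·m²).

C = ε₀A/d = (8.85×10^-12)(6.390×10^-3)/(3.50×10^-3) = 1.616×10^-11 F. dV/dt = V₀ω·−sin(ωt); at ωt = 0.95387 rad this factor is -0.8157.
I_d = C dV/dt = (1.616×10^-11)(59.6)(527)(-0.8157) = -4.14×10^-7 A.

-4.14×10^-7 A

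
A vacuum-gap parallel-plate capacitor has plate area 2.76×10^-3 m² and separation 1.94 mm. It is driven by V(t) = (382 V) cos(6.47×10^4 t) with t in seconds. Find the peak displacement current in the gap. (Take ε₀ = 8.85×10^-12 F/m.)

3.11×10^-4 A

C = ε₀A/d = (8.85×10^-12)(2.76×10^-3)/(1.94×10^-3) = 1.259×10^-11 F; ω = 6.47×10^4 rad/s.
I_d = C dV/dt, so |I_d|_max = C V₀ ω = (1.259×10^-11)(382)(6.47×10^4) = 3.11×10^-4 A.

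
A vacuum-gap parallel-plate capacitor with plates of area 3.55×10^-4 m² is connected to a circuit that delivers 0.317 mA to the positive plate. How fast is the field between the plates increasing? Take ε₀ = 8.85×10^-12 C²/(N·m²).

The displacement current between the plates equals the conduction current, I_d = 0.317 mA.
Inverting I_d = ε₀ A dE/dt gives dE/dt = 3.17×10^-4 / (8.85×10^-12 · 3.55×10^-4) = 1.01×10^11 V/(m·s).

1.01×10^11 V/(m·s)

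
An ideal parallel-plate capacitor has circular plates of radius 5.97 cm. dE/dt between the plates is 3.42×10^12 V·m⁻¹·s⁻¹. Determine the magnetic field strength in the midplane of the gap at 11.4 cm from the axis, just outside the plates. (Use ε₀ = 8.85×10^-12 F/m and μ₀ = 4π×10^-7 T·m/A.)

Through the whole plate area (πR² = 0.01120 m²), I_d = ε₀ πR² dE/dt = 0.3390 A.
With r > R the enclosed displacement current is the full I_d; B = μ₀ I_d / (2πr) = 5.95×10^-7 T.

5.95×10^-7 T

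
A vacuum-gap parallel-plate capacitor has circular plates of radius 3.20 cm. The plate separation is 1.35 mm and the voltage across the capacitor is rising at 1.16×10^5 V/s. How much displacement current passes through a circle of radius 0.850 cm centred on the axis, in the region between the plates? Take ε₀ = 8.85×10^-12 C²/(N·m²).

With E = V/d, dE/dt = 8.593×10^7 V/(m·s) and πR² = 3.217×10^-3 m², giving I_d = ε₀ πR² dE/dt = 2.446×10^-6 A.
Since J_d is uniform, the enclosed fraction is (r/R)² = 0.07056, giving I_d,enc = 1.73×10^-7 A.

1.73×10^-7 A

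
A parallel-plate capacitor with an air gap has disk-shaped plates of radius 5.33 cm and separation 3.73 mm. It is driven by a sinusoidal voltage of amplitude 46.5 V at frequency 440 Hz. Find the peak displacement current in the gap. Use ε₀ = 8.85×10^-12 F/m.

2.72×10^-6 A

The displacement current equals the conduction current C dV/dt, which peaks at C V₀ ω.
With C = ε₀A/d = (8.85×10^-12)(8.925×10^-3)/(3.73×10^-3) = 2.118×10^-11 F and ω = 2πf = 2765 rad/s, I_d,max = (2.118×10^-11)(46.5)(2765) = 2.72×10^-6 A.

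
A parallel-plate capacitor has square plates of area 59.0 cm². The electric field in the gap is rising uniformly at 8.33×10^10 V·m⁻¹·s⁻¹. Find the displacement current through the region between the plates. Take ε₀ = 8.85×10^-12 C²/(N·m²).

I_d = ε₀ A (dE/dt) = (8.85×10^-12)(5.90×10^-3 m²)(8.33×10^10) = 4.35×10^-3 A.

4.35×10^-3 A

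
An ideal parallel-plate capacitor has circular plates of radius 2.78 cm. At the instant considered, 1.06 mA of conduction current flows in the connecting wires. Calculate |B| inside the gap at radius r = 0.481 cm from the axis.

1.32×10^-9 T

No conduction current crosses the gap, so I_d there equals the 1.06×10^-3 A in the leads.
An Ampèrian loop of radius r encloses a fraction (r/R)² of I_d. Then B·2πr = μ₀ I_d (r/R)², giving B = μ₀ I_d r/(2πR²) = 1.32×10^-9 T.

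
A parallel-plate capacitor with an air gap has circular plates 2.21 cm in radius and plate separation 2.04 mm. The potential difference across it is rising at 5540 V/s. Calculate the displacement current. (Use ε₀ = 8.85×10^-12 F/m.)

The field between the plates is E = V/d, so dE/dt = (5540)/(2.04×10^-3 m) = 2.716×10^6 V/(m·s).
I_d = ε₀ A (dE/dt) = (8.85×10^-12)(1.534×10^-3)(2.716×10^6) = 3.69×10^-8 A.

3.69×10^-8 A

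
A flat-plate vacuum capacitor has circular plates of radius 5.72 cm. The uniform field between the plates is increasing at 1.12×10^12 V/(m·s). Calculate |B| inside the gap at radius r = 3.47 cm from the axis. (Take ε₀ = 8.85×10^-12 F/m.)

I_d = ε₀ dΦ_E/dt = ε₀ πR² (dE/dt) = (8.85×10^-12)(0.01028)(1.12×10^12) = 0.1019 A through the full plate area.
For r < R the Ampère–Maxwell law gives B(2πr) = μ₀ I_d (r²/R²), so B = μ₀ I_d r/(2πR²) = (4π×10^-7)(0.1019)(0.0347)/(2π·0.0572²) = 2.16×10^-7 T.

2.16×10^-7 T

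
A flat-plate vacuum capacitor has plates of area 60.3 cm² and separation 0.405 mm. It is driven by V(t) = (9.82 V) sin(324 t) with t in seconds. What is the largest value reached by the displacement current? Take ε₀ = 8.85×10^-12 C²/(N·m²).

The displacement current equals the conduction current C dV/dt, which peaks at C V₀ ω.
With C = ε₀A/d = (8.85×10^-12)(6.03×10^-3)/(4.05×10^-4) = 1.318×10^-10 F and ω = 324 rad/s, I_d,max = (1.318×10^-10)(9.82)(324) = 4.19×10^-7 A.

4.19×10^-7 A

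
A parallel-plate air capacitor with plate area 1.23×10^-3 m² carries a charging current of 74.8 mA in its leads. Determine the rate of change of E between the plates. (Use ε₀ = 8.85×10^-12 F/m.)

6.87×10^12 V/(m·s)

The displacement current between the plates equals the conduction current, I_d = 74.8 mA.
Then dE/dt = I_d/(ε₀A) = 6.87×10^12 V/(m·s).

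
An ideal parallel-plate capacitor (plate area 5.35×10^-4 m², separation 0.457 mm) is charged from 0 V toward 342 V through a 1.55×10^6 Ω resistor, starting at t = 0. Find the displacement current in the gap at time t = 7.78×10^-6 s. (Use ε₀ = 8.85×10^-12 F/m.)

With C = ε₀A/d = (8.85×10^-12)(5.35×10^-4)/(4.57×10^-4) = 1.036×10^-11 F, the time constant is τ = RC = 1.606×10^-5 s, so t/τ = 0.4844 and e^(−t/τ) = 0.6161.
I_d = I_cond = (V₀/R) e^(−t/τ) = (2.206×10^-4)(0.6161) = 1.36×10^-4 A.

1.36×10^-4 A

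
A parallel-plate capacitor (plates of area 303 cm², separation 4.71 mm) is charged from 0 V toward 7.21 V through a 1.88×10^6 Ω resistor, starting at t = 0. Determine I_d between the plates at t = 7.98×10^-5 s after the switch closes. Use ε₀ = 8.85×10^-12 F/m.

C = ε₀A/d = (8.85×10^-12)(0.0303)/(4.71×10^-3) = 5.693×10^-11 F and τ = RC = 1.070×10^-4 s. I_d in the gap equals the RC charging current.
I_d(t) = (V₀/R) e^(−t/τ) = 3.835×10^-6 · e^(−0.7458) = 1.82×10^-6 A.

1.82×10^-6 A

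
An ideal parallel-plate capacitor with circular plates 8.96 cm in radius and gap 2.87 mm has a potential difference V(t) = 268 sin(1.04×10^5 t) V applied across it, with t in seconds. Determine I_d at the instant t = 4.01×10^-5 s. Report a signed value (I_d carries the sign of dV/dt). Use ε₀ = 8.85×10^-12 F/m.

-1.12×10^-3 A

dE/dt = (V₀ω/d)·cos(ωt) with ωt = 4.1704 rad: (268)(1.04×10^5)(-0.5158)/(2.87×10^-3) = -5.009×10^9 V/(m·s).
I_d = ε₀ A dE/dt = (8.85×10^-12)(0.02522)(-5.009×10^9) = -1.12×10^-3 A.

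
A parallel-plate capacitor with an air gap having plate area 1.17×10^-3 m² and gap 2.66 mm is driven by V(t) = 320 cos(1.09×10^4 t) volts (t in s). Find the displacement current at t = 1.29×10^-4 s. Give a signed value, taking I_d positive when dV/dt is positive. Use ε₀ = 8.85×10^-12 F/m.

-1.34×10^-5 A

dE/dt = (V₀ω/d)·−sin(ωt) with ωt = 1.4061 rad: (320)(1.09×10^4)(-0.9865)/(2.66×10^-3) = -1.294×10^9 V/(m·s).
I_d = ε₀ A dE/dt = (8.85×10^-12)(1.17×10^-3)(-1.294×10^9) = -1.34×10^-5 A.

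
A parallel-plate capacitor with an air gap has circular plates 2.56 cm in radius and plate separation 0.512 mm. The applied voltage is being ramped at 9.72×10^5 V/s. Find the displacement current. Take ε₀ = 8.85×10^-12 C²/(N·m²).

3.46×10^-5 A

C = ε₀A/d = (8.85×10^-12)(2.059×10^-3)/(5.12×10^-4) = 3.559×10^-11 F.
I_d = C dV/dt = (3.559×10^-11)(9.72×10^5) = 3.46×10^-5 A.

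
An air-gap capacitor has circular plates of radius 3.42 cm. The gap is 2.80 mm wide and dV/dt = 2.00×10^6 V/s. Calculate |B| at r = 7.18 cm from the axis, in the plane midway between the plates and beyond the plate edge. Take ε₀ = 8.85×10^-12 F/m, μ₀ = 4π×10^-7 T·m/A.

6.47×10^-11 T

With E = V/d, dE/dt = 7.143×10^8 V/(m·s) and πR² = 3.675×10^-3 m², giving I_d = ε₀ πR² dE/dt = 2.323×10^-5 A.
Outside the plates the loop encloses all of I_d, so B·2πr = μ₀ I_d and B = 6.47×10^-11 T.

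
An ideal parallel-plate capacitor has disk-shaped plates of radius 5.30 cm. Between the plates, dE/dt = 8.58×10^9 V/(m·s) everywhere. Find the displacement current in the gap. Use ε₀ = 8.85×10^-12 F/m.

With a uniform field, Φ_E = EA, so I_d = ε₀ A dE/dt = 6.70×10^-4 A.

6.70×10^-4 A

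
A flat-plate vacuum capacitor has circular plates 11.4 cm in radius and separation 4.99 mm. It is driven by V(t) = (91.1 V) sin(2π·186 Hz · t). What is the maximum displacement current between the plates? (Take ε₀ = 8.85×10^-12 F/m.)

(dE/dt)_max = V₀ω/d = 2.134×10^7 V/(m·s); ω = 2πf = 1169 rad/s.
I_d,max = ε₀ A (dE/dt)_max = (8.85×10^-12)(0.04083)(2.134×10^7) = 7.71×10^-6 A.

7.71×10^-6 A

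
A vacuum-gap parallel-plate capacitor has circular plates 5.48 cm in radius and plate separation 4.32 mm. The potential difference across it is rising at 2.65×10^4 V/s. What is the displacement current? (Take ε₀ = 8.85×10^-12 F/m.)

E = V/d so dE/dt = (dV/dt)/d = 6.134×10^6 V/(m·s), and I_d = ε₀ A dE/dt = (8.85×10^-12)(9.434×10^-3)(6.134×10^6) = 5.12×10^-7 A.

5.12×10^-7 A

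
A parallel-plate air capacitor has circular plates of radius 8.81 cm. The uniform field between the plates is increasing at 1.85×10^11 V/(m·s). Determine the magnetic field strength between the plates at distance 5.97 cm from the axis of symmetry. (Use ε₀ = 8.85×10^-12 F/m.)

Through the whole plate area (πR² = 0.02438 m²), I_d = ε₀ πR² dE/dt = 0.03992 A.
For r < R the Ampère–Maxwell law gives B(2πr) = μ₀ I_d (r²/R²), so B = μ₀ I_d r/(2πR²) = (4π×10^-7)(0.03992)(0.0597)/(2π·0.0881²) = 6.14×10^-8 T.

6.14×10^-8 T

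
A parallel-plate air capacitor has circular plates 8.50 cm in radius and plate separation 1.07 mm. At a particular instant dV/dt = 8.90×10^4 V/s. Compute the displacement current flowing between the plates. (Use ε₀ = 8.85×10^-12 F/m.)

The displacement current equals the charging current C dV/dt. With C = ε₀A/d = (8.85×10^-12)(0.02270)/(1.07×10^-3) = 1.878×10^-10 F, I_d = (1.878×10^-10)(8.90×10^4) = 1.67×10^-5 A.

1.67×10^-5 A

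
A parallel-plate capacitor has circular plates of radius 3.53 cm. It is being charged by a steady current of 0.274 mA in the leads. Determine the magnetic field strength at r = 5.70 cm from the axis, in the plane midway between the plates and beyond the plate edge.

No conduction current crosses the gap, so I_d there equals the 2.74×10^-4 A in the leads.
With r > R the enclosed displacement current is the full I_d; B = μ₀ I_d / (2πr) = 9.61×10^-10 T.

9.61×10^-10 T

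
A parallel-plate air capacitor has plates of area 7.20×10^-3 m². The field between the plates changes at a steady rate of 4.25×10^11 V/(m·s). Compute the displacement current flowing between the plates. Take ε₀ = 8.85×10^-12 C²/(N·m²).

The displacement current is ε₀ times dΦ_E/dt = ε₀ A dE/dt = (8.85×10^-12)(7.20×10^-3)(4.25×10^11) = 0.0271 A.

0.0271 A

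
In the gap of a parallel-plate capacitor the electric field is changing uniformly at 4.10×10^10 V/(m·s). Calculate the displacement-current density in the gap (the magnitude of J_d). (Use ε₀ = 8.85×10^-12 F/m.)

0.363 A/m²

The displacement-current density is ε₀ ∂E/∂t = (8.85×10^-12)(4.10×10^10) = 0.363 A/m².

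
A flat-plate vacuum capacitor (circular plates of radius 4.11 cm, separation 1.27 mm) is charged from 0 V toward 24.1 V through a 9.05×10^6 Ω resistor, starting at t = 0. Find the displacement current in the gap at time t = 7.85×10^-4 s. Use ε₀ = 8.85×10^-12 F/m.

2.55×10^-7 A

With C = ε₀A/d = (8.85×10^-12)(5.307×10^-3)/(1.27×10^-3) = 3.698×10^-11 F, the time constant is τ = RC = 3.347×10^-4 s, so t/τ = 2.345 and e^(−t/τ) = 0.09585.
I_d = I_cond = (V₀/R) e^(−t/τ) = (2.663×10^-6)(0.09585) = 2.55×10^-7 A.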